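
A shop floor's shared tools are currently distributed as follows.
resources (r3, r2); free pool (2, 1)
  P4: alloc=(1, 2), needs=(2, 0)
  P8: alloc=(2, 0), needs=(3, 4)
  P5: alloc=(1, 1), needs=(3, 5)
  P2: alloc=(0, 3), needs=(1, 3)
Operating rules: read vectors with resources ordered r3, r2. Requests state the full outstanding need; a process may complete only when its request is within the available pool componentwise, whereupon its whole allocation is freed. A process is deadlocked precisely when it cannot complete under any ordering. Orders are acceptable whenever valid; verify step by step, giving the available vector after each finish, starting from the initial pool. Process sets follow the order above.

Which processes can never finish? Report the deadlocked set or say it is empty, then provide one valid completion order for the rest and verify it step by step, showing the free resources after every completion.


Nothing here is deadlocked.
Key observation: there is always a runnable process — P4 first — so the state unwinds completely.
One completion order for the rest: P4, P2, P5, P8. Step-by-step check:
  pool = (2, 1)
  P4 needs (2, 0) <= (2, 1) -> finishes; pool += (1, 2) = (3, 3)
  P2 needs (1, 3) <= (3, 3) -> finishes; pool += (0, 3) = (3, 6)
  P5 needs (3, 5) <= (3, 6) -> finishes; pool += (1, 1) = (4, 7)
  P8 needs (3, 4) <= (4, 7) -> finishes; pool += (2, 0) = (6, 7)


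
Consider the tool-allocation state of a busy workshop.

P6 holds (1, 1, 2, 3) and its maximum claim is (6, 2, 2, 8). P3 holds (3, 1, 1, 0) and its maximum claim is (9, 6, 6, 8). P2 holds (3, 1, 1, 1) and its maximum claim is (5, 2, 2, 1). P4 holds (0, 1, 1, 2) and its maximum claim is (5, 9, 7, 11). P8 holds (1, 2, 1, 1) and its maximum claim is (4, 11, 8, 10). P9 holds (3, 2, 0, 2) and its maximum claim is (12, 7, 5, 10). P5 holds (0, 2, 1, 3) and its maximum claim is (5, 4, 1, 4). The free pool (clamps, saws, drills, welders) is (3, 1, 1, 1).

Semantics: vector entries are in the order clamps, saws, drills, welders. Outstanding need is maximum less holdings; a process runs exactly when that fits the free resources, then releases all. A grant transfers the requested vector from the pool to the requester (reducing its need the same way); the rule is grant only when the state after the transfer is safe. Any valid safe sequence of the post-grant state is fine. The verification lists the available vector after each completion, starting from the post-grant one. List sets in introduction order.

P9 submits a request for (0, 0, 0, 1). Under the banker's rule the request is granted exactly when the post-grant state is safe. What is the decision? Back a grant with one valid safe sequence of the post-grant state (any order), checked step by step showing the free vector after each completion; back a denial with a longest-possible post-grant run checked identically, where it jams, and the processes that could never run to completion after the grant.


DENY. Granting would leave the state unsafe.
Key observation: after P2, P5 complete, (6, 4, 3, 4) is the best the pool ever gets, yet each leftover process wants more welders.
Pretend the grant happened; the run P2, P5 goes as far as possible. Step-by-step check:
  pool = (3, 1, 1, 0)
  run P2 (needs (2, 1, 1, 0), free (3, 1, 1, 0)); after release of (3, 1, 1, 1) the pool is (6, 2, 2, 1)
  run P5 (needs (5, 2, 0, 1), free (6, 2, 2, 1)); after release of (0, 2, 1, 3) the pool is (6, 4, 3, 4)
  P6 cannot run: need (5, 1, 0, 5) vs free (6, 4, 3, 4) (insufficient welders)
  P3 cannot run: need (6, 5, 5, 8) vs free (6, 4, 3, 4) (insufficient saws, drills and welders)
  P4 cannot run: need (5, 8, 6, 9) vs free (6, 4, 3, 4) (insufficient saws, drills and welders)
  P8 cannot run: need (3, 9, 7, 9) vs free (6, 4, 3, 4) (insufficient saws, drills and welders)
  P9 cannot run: need (9, 5, 5, 7) vs free (6, 4, 3, 4) (insufficient clamps, saws, drills and welders)
Processes that could never finish after the grant: P6, P3, P4, P8 and P9.


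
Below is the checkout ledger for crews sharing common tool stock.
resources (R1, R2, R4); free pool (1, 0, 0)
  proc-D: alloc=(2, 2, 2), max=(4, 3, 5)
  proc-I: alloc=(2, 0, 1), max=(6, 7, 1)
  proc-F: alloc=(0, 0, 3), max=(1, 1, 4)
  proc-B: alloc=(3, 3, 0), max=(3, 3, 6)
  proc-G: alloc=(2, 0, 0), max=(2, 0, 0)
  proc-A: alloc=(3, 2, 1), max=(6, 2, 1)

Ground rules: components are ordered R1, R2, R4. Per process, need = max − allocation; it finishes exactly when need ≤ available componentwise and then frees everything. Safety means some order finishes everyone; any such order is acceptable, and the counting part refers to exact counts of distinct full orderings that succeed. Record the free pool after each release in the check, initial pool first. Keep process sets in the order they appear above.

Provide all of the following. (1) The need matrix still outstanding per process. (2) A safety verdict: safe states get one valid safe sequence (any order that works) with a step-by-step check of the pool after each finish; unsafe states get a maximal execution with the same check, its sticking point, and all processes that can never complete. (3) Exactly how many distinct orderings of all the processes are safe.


(1) Remaining need (order R1, R2, R4):
  proc-D: (2, 1, 3)
  proc-I: (4, 7, 0)
  proc-F: (1, 1, 1)
  proc-B: (0, 0, 6)
  proc-G: (0, 0, 0)
  proc-A: (3, 0, 0)
(2) SAFE, for example via the order proc-G, proc-A, proc-F, proc-D, proc-B, proc-I.
Key observation: proc-A is the earliest step where a requested resource binds exactly: need (3, 0, 0), pool (3, 0, 0) at its turn.
Check, step by step:
  pool = (1, 0, 0)
  run proc-G (needs (0, 0, 0), free (1, 0, 0)); after release of (2, 0, 0) the pool is (3, 0, 0)
  run proc-A (needs (3, 0, 0), free (3, 0, 0)); after release of (3, 2, 1) the pool is (6, 2, 1)
  run proc-F (needs (1, 1, 1), free (6, 2, 1)); after release of (0, 0, 3) the pool is (6, 2, 4)
  run proc-D (needs (2, 1, 3), free (6, 2, 4)); after release of (2, 2, 2) the pool is (8, 4, 6)
  run proc-B (needs (0, 0, 6), free (8, 4, 6)); after release of (3, 3, 0) the pool is (11, 7, 6)
  run proc-I (needs (4, 7, 0), free (11, 7, 6)); after release of (2, 0, 1) the pool is (13, 7, 7)
(3) The exact count: 1 of the possible complete orderings is a safe sequence.


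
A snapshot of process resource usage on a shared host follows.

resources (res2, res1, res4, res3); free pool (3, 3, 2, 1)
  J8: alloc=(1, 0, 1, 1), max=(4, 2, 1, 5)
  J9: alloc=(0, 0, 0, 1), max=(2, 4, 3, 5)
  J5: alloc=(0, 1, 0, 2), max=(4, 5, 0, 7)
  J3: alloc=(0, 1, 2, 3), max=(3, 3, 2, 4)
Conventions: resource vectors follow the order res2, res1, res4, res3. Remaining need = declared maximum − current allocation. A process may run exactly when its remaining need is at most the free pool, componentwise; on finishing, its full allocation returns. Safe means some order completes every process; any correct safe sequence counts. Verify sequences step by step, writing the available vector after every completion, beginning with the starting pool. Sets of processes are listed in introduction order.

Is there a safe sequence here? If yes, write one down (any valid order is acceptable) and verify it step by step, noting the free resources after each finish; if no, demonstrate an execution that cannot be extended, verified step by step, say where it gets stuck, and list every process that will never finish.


The state is SAFE; one workable sequence: J3, J8, J9, J5.
Key observation: the order's first zero-slack moment is J3 ((3, 2, 0, 1) needed, (3, 3, 2, 1) free — a requested resource with nothing to spare).
Walking it through:
  pool = (3, 3, 2, 1)
  J3 needs (3, 2, 0, 1) <= (3, 3, 2, 1) -> finishes; pool += (0, 1, 2, 3) = (3, 4, 4, 4)
  J8 needs (3, 2, 0, 4) <= (3, 4, 4, 4) -> finishes; pool += (1, 0, 1, 1) = (4, 4, 5, 5)
  J9 needs (2, 4, 3, 4) <= (4, 4, 5, 5) -> finishes; pool += (0, 0, 0, 1) = (4, 4, 5, 6)
  J5 needs (4, 4, 0, 5) <= (4, 4, 5, 6) -> finishes; pool += (0, 1, 0, 2) = (4, 5, 5, 8)


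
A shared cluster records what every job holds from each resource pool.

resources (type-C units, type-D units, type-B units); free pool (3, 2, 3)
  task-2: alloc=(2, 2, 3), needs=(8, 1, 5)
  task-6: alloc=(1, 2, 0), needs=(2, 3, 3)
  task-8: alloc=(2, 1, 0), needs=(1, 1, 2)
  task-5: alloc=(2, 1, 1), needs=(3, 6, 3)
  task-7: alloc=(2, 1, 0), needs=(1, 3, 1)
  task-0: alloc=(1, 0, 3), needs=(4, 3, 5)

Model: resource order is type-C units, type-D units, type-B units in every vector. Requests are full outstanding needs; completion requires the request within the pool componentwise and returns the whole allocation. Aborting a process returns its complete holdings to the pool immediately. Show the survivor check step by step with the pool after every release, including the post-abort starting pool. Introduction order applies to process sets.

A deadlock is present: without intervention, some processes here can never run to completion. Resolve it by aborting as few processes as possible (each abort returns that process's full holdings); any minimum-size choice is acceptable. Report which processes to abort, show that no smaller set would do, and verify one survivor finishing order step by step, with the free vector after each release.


Minimum abort set: task-0.
Key observation: the deadlocked task-2 becomes finishable only because task-0 released (1, 0, 3); it completes at step 4 below.
Minimality: the empty abort set fails — the state is deadlocked as it stands.
The survivors complete as task-8, task-6, task-7, task-2, task-5. Verifying each step (starting from the post-abort pool):
  pool = (4, 2, 6)
  task-8 needs (1, 1, 2) <= (4, 2, 6) -> finishes; pool += (2, 1, 0) = (6, 3, 6)
  task-6 needs (2, 3, 3) <= (6, 3, 6) -> finishes; pool += (1, 2, 0) = (7, 5, 6)
  task-7 needs (1, 3, 1) <= (7, 5, 6) -> finishes; pool += (2, 1, 0) = (9, 6, 6)
  task-2 needs (8, 1, 5) <= (9, 6, 6) -> finishes; pool += (2, 2, 3) = (11, 8, 9)
  task-5 needs (3, 6, 3) <= (11, 8, 9) -> finishes; pool += (2, 1, 1) = (13, 9, 10)


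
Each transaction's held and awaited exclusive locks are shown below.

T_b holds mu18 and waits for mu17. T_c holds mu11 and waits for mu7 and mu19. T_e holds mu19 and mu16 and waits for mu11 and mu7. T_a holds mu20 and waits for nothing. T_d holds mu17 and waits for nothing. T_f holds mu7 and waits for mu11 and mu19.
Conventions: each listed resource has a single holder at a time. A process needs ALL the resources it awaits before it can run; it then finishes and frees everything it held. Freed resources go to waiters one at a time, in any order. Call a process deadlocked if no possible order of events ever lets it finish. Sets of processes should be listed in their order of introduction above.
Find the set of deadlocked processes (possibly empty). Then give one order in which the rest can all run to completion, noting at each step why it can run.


Deadlocked: T_c, T_e and T_f.
Key observation: the knot is the closed ring of waits T_c -> T_e -> T_c; T_f is caught in further circular waits.
One completion order for the rest: T_d, T_a, T_b.
Step-by-step check:
  T_d: no waits; runs immediately, freeing mu17
  T_a: no waits; runs immediately, freeing mu20
  T_b: everything it awaited (mu17) is free; runs, freeing mu18


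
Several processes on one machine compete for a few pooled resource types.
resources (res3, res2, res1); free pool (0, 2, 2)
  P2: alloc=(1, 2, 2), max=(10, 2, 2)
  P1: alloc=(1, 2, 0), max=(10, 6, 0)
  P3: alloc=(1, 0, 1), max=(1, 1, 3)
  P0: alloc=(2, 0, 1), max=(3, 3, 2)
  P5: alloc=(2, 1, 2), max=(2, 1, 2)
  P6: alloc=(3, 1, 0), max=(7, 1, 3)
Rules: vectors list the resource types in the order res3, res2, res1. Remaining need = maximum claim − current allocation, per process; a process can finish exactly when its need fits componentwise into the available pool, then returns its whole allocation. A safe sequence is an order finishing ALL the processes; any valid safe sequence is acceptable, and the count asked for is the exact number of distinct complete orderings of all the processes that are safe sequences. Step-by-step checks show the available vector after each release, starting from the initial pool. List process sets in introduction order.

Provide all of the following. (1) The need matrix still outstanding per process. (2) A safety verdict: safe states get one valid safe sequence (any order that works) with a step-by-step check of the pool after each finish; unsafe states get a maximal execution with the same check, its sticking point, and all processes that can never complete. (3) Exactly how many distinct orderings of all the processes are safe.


(1) Need matrix, components ordered res3, res2, res1:
  P2: (9, 0, 0)
  P1: (9, 4, 0)
  P3: (0, 1, 2)
  P0: (1, 3, 1)
  P5: (0, 0, 0)
  P6: (4, 0, 3)
(2) UNSAFE — no complete ordering exists.
Key observation: once P5, P0, P6, P3 finish, the pool peaks at (8, 4, 6) — and every remaining process still needs more res3 than that.
Going as far as possible: P5, P0, P6, P3; after that, nothing fits. Walking it through:
  pool = (0, 2, 2)
  run P5 (needs (0, 0, 0), free (0, 2, 2)); after release of (2, 1, 2) the pool is (2, 3, 4)
  run P0 (needs (1, 3, 1), free (2, 3, 4)); after release of (2, 0, 1) the pool is (4, 3, 5)
  run P6 (needs (4, 0, 3), free (4, 3, 5)); after release of (3, 1, 0) the pool is (7, 4, 5)
  run P3 (needs (0, 1, 2), free (7, 4, 5)); after release of (1, 0, 1) the pool is (8, 4, 6)
  P2 cannot run: need (9, 0, 0) vs free (8, 4, 6) (insufficient res3)
  P1 cannot run: need (9, 4, 0) vs free (8, 4, 6) (insufficient res3)
Processes that can never finish: P2 and P1.
(3) The exact count: 0 of the possible complete orderings are safe sequences.


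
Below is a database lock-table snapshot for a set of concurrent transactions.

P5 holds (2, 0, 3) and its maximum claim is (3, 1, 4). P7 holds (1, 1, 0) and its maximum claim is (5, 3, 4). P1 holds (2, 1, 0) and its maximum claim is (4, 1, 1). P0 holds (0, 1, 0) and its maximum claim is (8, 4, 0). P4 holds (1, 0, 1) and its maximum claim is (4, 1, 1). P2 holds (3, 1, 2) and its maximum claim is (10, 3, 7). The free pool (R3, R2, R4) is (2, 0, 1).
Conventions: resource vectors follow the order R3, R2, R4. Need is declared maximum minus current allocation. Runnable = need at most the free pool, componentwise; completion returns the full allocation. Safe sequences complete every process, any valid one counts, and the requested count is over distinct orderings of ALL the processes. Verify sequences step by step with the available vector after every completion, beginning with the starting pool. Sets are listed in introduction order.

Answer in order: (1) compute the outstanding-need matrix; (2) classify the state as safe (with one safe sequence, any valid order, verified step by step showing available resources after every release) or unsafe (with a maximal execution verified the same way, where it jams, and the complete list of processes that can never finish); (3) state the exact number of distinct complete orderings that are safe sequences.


(1) Outstanding need per process (order R3, R2, R4):
  P5: (1, 1, 1)
  P7: (4, 2, 4)
  P1: (2, 0, 1)
  P0: (8, 3, 0)
  P4: (3, 1, 0)
  P2: (7, 2, 5)
(2) UNSAFE.
Key observation: P1, P5, P4 can finish, but then (7, 1, 5) is all there is, and the blocked group's R2 demands exceed it.
A maximal execution: P1, P5, P4 — then nothing else fits. Check, step by step:
  pool = (2, 0, 1)
  run P1 (needs (2, 0, 1), free (2, 0, 1)); after release of (2, 1, 0) the pool is (4, 1, 1)
  run P5 (needs (1, 1, 1), free (4, 1, 1)); after release of (2, 0, 3) the pool is (6, 1, 4)
  run P4 (needs (3, 1, 0), free (6, 1, 4)); after release of (1, 0, 1) the pool is (7, 1, 5)
  P7 still needs (4, 2, 4) but only (7, 1, 5) is free — short on R2
  P0 still needs (8, 3, 0) but only (7, 1, 5) is free — short on R3 and R2
  P2 still needs (7, 2, 5) but only (7, 1, 5) is free — short on R2
Never able to finish: P7, P0 and P2.
(3) The exact count: 0 of the possible complete orderings are safe sequences.


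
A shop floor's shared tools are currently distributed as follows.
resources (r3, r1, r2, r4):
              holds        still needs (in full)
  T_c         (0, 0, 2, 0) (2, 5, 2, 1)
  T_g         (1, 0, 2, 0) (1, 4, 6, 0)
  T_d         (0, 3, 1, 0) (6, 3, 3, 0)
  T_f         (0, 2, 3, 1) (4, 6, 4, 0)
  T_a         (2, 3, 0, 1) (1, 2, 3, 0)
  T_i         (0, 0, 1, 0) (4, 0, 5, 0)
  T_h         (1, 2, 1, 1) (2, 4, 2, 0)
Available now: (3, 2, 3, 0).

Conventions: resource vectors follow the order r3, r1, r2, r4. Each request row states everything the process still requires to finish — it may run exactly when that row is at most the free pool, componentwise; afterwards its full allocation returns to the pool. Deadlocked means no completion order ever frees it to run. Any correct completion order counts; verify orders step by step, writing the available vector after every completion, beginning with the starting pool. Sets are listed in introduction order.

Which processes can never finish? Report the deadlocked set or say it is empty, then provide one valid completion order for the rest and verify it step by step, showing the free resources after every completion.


Nothing here is deadlocked.
Key observation: T_a can run right away; the returned allocation unlocks the remaining processes in turn.
One completion order for the rest: T_a, T_h, T_d, T_i, T_c, T_g, T_f. Step-by-step check:
  pool = (3, 2, 3, 0)
  T_a: need (1, 2, 3, 0) fits (3, 2, 3, 0); releases (2, 3, 0, 1), pool now (5, 5, 3, 1)
  T_h: need (2, 4, 2, 0) fits (5, 5, 3, 1); releases (1, 2, 1, 1), pool now (6, 7, 4, 2)
  T_d: need (6, 3, 3, 0) fits (6, 7, 4, 2); releases (0, 3, 1, 0), pool now (6, 10, 5, 2)
  T_i: need (4, 0, 5, 0) fits (6, 10, 5, 2); releases (0, 0, 1, 0), pool now (6, 10, 6, 2)
  T_c: need (2, 5, 2, 1) fits (6, 10, 6, 2); releases (0, 0, 2, 0), pool now (6, 10, 8, 2)
  T_g: need (1, 4, 6, 0) fits (6, 10, 8, 2); releases (1, 0, 2, 0), pool now (7, 10, 10, 2)
  T_f: need (4, 6, 4, 0) fits (7, 10, 10, 2); releases (0, 2, 3, 1), pool now (7, 12, 13, 3)


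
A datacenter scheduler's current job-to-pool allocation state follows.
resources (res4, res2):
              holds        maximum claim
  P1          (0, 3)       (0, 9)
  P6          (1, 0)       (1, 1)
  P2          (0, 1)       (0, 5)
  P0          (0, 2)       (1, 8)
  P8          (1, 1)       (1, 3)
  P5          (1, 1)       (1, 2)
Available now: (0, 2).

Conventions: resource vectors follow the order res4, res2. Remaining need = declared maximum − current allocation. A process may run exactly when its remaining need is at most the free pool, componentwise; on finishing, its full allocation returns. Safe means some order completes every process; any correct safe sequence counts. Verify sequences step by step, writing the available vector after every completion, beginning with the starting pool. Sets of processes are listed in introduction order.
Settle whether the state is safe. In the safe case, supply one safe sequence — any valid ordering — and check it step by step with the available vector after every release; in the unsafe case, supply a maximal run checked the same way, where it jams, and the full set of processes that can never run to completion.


The state is UNSAFE.
Key observation: even finishing P5, P6, P8, P2 leaves just (3, 5) free — too little res2 for any of the remaining processes.
A maximal execution: P5, P6, P8, P2 — then nothing else fits. Step-by-step check:
  pool = (0, 2)
  run P5 (needs (0, 1), free (0, 2)); after release of (1, 1) the pool is (1, 3)
  run P6 (needs (0, 1), free (1, 3)); after release of (1, 0) the pool is (2, 3)
  run P8 (needs (0, 2), free (2, 3)); after release of (1, 1) the pool is (3, 4)
  run P2 (needs (0, 4), free (3, 4)); after release of (0, 1) the pool is (3, 5)
  blocked: P1 wants (0, 6), pool (3, 5) — not enough res2
  blocked: P0 wants (1, 6), pool (3, 5) — not enough res2
Never able to finish: P1 and P0.


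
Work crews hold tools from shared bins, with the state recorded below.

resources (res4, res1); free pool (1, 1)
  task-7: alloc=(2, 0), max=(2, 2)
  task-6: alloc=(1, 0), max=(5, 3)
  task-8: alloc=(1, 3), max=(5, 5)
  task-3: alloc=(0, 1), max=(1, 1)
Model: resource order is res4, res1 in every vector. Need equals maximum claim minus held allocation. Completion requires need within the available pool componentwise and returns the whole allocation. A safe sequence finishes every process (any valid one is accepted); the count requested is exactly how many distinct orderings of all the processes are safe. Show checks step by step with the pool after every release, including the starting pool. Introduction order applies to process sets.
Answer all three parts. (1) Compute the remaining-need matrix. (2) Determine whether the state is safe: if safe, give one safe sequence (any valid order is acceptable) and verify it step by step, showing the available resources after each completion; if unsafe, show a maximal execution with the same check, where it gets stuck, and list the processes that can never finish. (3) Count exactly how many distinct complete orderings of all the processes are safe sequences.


(1) Need matrix, components ordered res4, res1:
  task-7: (0, 2)
  task-6: (4, 3)
  task-8: (4, 2)
  task-3: (1, 0)
(2) The state is UNSAFE.
Key observation: the pool after task-3, task-7 is (3, 2); every surviving request exceeds it in res4, so progress ends there.
Going as far as possible: task-3, task-7; after that, nothing fits. Walking it through:
  pool = (1, 1)
  run task-3 (needs (1, 0), free (1, 1)); after release of (0, 1) the pool is (1, 2)
  run task-7 (needs (0, 2), free (1, 2)); after release of (2, 0) the pool is (3, 2)
  task-6 cannot run: need (4, 3) vs free (3, 2) (insufficient res4 and res1)
  task-8 cannot run: need (4, 2) vs free (3, 2) (insufficient res4)
Processes that can never finish: task-6 and task-8.
(3) Precisely 0 of the possible complete orderings are safe sequences.


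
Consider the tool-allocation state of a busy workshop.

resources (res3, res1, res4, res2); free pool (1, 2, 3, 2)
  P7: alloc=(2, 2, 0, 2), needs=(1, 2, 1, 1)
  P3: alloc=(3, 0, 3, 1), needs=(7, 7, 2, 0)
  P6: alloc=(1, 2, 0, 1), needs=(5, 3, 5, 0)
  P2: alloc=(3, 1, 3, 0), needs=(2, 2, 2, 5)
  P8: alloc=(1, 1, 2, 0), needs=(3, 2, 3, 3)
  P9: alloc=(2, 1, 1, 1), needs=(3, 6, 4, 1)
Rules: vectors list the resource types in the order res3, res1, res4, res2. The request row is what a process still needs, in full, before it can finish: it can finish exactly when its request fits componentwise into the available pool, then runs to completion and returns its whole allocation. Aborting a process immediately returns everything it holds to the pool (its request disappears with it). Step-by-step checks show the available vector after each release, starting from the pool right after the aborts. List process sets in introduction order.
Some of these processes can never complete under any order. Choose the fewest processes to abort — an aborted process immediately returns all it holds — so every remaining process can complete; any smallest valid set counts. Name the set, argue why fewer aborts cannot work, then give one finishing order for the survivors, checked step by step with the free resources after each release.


The answer: abort P3.
Key observation: aborting P3 returns (3, 0, 3, 1), and P6 — hopeless before — runs at step 3 with the returned capacity in the pool.
Why nothing smaller works: aborting no one leaves the state deadlocked as given.
One survivor order: P7, P8, P6, P2, P9. Step-by-step check (post-abort pool first):
  pool = (4, 2, 6, 3)
  P7 needs (1, 2, 1, 1) <= (4, 2, 6, 3) -> finishes; pool += (2, 2, 0, 2) = (6, 4, 6, 5)
  P8 needs (3, 2, 3, 3) <= (6, 4, 6, 5) -> finishes; pool += (1, 1, 2, 0) = (7, 5, 8, 5)
  P6 needs (5, 3, 5, 0) <= (7, 5, 8, 5) -> finishes; pool += (1, 2, 0, 1) = (8, 7, 8, 6)
  P2 needs (2, 2, 2, 5) <= (8, 7, 8, 6) -> finishes; pool += (3, 1, 3, 0) = (11, 8, 11, 6)
  P9 needs (3, 6, 4, 1) <= (11, 8, 11, 6) -> finishes; pool += (2, 1, 1, 1) = (13, 9, 12, 7)


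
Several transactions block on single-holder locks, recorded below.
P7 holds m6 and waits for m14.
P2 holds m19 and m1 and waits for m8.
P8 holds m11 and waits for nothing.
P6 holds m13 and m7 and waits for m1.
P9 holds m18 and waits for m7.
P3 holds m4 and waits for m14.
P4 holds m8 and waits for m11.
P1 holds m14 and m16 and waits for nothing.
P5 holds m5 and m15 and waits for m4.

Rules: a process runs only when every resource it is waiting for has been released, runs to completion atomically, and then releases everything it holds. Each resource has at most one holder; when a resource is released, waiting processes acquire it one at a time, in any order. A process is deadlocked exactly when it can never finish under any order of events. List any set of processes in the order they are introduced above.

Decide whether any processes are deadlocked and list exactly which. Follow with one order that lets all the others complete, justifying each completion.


The deadlocked set is empty.
Key observation: although several processes wait, no cycle exists — each chain bottoms out at a free runner.
The rest can finish in the order P1, P8, P4, P2, P7, P6, P3, P5, P9.
Step-by-step check:
  P1: no waits; runs immediately, freeing m14 and m16
  P8: no waits; runs immediately, freeing m11
  P4 waits on m11 — all released -> runs and releases m8
  P2 waits on m8 — all released -> runs and releases m19 and m1
  P7 waits on m14 — all released -> runs and releases m6
  P6 waits on m1 — all released -> runs and releases m13 and m7
  P3 waits on m14 — all released -> runs and releases m4
  P5 waits on m4 — all released -> runs and releases m5 and m15
  P9 waits on m7 — all released -> runs and releases m18


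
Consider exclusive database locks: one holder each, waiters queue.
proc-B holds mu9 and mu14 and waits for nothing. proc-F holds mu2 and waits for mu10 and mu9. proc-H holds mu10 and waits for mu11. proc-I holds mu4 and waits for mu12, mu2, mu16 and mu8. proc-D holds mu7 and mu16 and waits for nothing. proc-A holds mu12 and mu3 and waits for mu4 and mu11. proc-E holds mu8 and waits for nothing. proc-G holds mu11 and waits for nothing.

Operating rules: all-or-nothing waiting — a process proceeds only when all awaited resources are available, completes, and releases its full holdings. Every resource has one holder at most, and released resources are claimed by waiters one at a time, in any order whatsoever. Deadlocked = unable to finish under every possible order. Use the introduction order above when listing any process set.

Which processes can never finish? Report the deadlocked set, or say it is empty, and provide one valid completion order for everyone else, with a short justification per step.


Deadlocked set: proc-I and proc-A.
Key observation: the knot is the closed ring of waits proc-I -> proc-A -> proc-I; no other process is dragged down with it.
The rest can finish in the order proc-D, proc-E, proc-B, proc-G, proc-H, proc-F.
Walking it through:
  proc-D: no waits; runs immediately, freeing mu7 and mu16
  proc-E: no waits; runs immediately, freeing mu8
  proc-B: no waits; runs immediately, freeing mu9 and mu14
  proc-G: no waits; runs immediately, freeing mu11
  run proc-H (all its waits — mu11 — are resolved); releases mu10
  run proc-F (all its waits — mu10 and mu9 — are resolved); releases mu2


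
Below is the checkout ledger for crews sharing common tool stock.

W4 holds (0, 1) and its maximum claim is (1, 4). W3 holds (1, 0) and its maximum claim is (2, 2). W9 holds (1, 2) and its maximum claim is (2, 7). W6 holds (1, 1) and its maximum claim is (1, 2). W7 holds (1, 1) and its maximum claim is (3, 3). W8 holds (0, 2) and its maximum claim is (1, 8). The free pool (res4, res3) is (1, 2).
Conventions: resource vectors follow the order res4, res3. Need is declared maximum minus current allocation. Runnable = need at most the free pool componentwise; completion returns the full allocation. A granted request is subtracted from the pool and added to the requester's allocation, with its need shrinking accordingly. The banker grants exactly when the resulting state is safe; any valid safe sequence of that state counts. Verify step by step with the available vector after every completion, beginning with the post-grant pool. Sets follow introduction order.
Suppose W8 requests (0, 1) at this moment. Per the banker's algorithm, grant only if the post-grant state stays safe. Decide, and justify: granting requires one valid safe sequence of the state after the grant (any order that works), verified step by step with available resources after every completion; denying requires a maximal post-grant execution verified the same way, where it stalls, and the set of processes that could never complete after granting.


DENY. Granting would leave the state unsafe.
Key observation: the pool after W6, W7, W3, W4 is (4, 4); every surviving request exceeds it in res3, so progress ends there.
On the post-grant state, W6, W7, W3, W4 is a maximal run — nothing extends it. Walking it through:
  pool = (1, 1)
  W6: need (0, 1) fits (1, 1); releases (1, 1), pool now (2, 2)
  W7: need (2, 2) fits (2, 2); releases (1, 1), pool now (3, 3)
  W3: need (1, 2) fits (3, 3); releases (1, 0), pool now (4, 3)
  W4: need (1, 3) fits (4, 3); releases (0, 1), pool now (4, 4)
  W9 still needs (1, 5) but only (4, 4) is free — short on res3
  W8 still needs (1, 5) but only (4, 4) is free — short on res3
Processes that could never finish after the grant: W9 and W8.


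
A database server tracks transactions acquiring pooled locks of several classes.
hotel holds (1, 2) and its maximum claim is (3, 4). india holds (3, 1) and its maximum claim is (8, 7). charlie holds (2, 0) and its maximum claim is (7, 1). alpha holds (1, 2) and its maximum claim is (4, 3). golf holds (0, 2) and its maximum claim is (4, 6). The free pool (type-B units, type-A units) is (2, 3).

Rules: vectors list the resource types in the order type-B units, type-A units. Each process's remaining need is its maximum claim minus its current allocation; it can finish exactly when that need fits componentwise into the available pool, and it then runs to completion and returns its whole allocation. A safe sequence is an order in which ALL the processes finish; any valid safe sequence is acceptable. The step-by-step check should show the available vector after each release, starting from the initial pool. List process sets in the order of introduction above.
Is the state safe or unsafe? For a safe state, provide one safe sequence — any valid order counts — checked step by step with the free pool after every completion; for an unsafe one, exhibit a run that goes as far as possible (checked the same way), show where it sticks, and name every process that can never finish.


UNSAFE.
Key observation: the wall is type-B units: completing hotel, alpha, golf brings the pool only to (4, 9), and all the rest need more.
Going as far as possible: hotel, alpha, golf; after that, nothing fits. Check, step by step:
  pool = (2, 3)
  hotel: need (2, 2) fits (2, 3); releases (1, 2), pool now (3, 5)
  alpha: need (3, 1) fits (3, 5); releases (1, 2), pool now (4, 7)
  golf: need (4, 4) fits (4, 7); releases (0, 2), pool now (4, 9)
  blocked: india wants (5, 6), pool (4, 9) — not enough type-B units
  blocked: charlie wants (5, 1), pool (4, 9) — not enough type-B units
Processes that can never finish: india and charlie.


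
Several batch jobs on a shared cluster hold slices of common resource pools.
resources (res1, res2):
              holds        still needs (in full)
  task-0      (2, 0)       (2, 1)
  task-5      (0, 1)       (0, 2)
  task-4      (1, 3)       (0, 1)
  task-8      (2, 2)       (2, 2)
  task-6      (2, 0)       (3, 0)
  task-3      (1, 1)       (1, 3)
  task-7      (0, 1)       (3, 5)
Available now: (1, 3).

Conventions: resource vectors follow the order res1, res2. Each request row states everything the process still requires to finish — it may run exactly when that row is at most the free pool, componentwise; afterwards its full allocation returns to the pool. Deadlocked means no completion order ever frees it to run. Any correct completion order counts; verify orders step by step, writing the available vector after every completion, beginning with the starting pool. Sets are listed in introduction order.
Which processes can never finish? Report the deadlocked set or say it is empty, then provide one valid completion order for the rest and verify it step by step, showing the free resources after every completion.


No process is deadlocked.
Key observation: task-4 leads a chain of completions in which each release enables another process.
A valid finishing order for the others: task-4, task-0, task-5, task-8, task-6, task-7, task-3. Step-by-step check:
  pool = (1, 3)
  task-4 needs (0, 1) <= (1, 3) -> finishes; pool += (1, 3) = (2, 6)
  task-0 needs (2, 1) <= (2, 6) -> finishes; pool += (2, 0) = (4, 6)
  task-5 needs (0, 2) <= (4, 6) -> finishes; pool += (0, 1) = (4, 7)
  task-8 needs (2, 2) <= (4, 7) -> finishes; pool += (2, 2) = (6, 9)
  task-6 needs (3, 0) <= (6, 9) -> finishes; pool += (2, 0) = (8, 9)
  task-7 needs (3, 5) <= (8, 9) -> finishes; pool += (0, 1) = (8, 10)
  task-3 needs (1, 3) <= (8, 10) -> finishes; pool += (1, 1) = (9, 11)


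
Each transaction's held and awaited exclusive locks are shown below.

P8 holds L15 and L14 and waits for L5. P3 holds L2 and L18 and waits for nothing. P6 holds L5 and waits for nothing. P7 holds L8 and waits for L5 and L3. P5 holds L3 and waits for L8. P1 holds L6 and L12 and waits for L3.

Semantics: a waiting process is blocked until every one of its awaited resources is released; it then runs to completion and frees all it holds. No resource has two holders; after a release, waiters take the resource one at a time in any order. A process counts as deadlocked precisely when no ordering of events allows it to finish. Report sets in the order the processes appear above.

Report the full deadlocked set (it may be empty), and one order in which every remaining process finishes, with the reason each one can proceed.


Deadlocked: P7, P5 and P1.
Key observation: along P7 -> P5 -> P7, each member waits on what the next one holds — a deadlock; P1 waits into the deadlock from upstream.
One completion order for the rest: P6, P3, P8.
Verifying each step:
  P6 waits on nothing -> runs at once and releases L5
  P3 waits on nothing -> runs at once and releases L2 and L18
  run P8 (all its waits — L5 — are resolved); releases L15 and L14


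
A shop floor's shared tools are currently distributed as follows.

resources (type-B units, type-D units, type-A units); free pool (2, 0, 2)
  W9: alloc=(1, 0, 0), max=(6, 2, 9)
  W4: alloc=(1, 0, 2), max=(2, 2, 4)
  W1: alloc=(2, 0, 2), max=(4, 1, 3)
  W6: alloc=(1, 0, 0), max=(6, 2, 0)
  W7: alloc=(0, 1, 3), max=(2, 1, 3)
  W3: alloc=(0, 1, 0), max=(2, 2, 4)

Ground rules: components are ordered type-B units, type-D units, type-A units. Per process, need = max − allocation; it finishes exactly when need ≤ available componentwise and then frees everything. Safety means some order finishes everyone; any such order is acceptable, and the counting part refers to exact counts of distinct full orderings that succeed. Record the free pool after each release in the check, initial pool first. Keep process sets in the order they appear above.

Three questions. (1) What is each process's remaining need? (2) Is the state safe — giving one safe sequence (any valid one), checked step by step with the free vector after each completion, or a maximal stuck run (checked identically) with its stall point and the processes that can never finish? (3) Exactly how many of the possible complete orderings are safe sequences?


(1) Need matrix, components ordered type-B units, type-D units, type-A units:
  W9: (5, 2, 9)
  W4: (1, 2, 2)
  W1: (2, 1, 1)
  W6: (5, 2, 0)
  W7: (2, 0, 0)
  W3: (2, 1, 4)
(2) SAFE. One safe sequence: W7, W3, W1, W4, W9, W6.
Key observation: W7 marks the first exact bind of the order: its need (2, 0, 0) fits the free (2, 0, 2) with zero slack on a requested resource.
Step-by-step check:
  pool = (2, 0, 2)
  W7: need (2, 0, 0) fits (2, 0, 2); releases (0, 1, 3), pool now (2, 1, 5)
  W3: need (2, 1, 4) fits (2, 1, 5); releases (0, 1, 0), pool now (2, 2, 5)
  W1: need (2, 1, 1) fits (2, 2, 5); releases (2, 0, 2), pool now (4, 2, 7)
  W4: need (1, 2, 2) fits (4, 2, 7); releases (1, 0, 2), pool now (5, 2, 9)
  W9: need (5, 2, 9) fits (5, 2, 9); releases (1, 0, 0), pool now (6, 2, 9)
  W6: need (5, 2, 0) fits (6, 2, 9); releases (1, 0, 0), pool now (7, 2, 9)
(3) The exact count: 6 of the possible complete orderings are safe sequences.


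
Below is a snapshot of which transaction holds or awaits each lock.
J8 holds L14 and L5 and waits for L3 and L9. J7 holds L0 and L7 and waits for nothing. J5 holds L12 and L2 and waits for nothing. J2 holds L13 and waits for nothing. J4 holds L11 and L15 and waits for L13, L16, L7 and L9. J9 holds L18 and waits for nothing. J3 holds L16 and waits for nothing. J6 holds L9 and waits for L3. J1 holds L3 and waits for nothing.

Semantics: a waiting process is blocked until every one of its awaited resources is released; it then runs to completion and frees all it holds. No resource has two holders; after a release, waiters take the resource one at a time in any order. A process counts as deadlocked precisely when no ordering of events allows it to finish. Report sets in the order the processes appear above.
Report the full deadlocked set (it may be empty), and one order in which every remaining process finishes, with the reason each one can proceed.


Nothing here is deadlocked.
Key observation: no waiting chain loops back on itself — every chain ends at a process that waits on nothing, so everyone eventually runs.
A valid finishing order for the others: J1, J9, J3, J6, J5, J2, J7, J8, J4.
Check, step by step:
  run J1 (it waits on nothing); releases L3
  run J9 (it waits on nothing); releases L18
  run J3 (it waits on nothing); releases L16
  J6: everything it awaited (L3) is free; runs, freeing L9
  run J5 (it waits on nothing); releases L12 and L2
  run J2 (it waits on nothing); releases L13
  run J7 (it waits on nothing); releases L0 and L7
  J8: everything it awaited (L3 and L9) is free; runs, freeing L14 and L5
  J4: everything it awaited (L13, L16, L7 and L9) is free; runs, freeing L11 and L15


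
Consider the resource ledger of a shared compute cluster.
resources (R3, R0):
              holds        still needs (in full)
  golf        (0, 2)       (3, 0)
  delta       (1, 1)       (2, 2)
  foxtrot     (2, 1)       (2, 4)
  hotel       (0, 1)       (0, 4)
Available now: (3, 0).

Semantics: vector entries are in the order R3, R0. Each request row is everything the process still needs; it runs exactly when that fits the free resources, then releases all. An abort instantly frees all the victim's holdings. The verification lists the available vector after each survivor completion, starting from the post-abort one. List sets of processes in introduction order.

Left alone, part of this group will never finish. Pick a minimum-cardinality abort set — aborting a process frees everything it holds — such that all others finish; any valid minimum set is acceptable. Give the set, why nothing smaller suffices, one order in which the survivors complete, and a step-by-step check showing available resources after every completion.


The answer: abort hotel.
Key observation: foxtrot was stuck for good until hotel gave back (0, 1); in the order shown it finishes at step 3.
Minimality: the empty abort set fails — the state is deadlocked as it stands.
Survivors finish in the order: golf, delta, foxtrot. Walking it through (pool after the aborts first):
  pool = (3, 1)
  golf needs (3, 0) <= (3, 1) -> finishes; pool += (0, 2) = (3, 3)
  delta needs (2, 2) <= (3, 3) -> finishes; pool += (1, 1) = (4, 4)
  foxtrot needs (2, 4) <= (4, 4) -> finishes; pool += (2, 1) = (6, 5)


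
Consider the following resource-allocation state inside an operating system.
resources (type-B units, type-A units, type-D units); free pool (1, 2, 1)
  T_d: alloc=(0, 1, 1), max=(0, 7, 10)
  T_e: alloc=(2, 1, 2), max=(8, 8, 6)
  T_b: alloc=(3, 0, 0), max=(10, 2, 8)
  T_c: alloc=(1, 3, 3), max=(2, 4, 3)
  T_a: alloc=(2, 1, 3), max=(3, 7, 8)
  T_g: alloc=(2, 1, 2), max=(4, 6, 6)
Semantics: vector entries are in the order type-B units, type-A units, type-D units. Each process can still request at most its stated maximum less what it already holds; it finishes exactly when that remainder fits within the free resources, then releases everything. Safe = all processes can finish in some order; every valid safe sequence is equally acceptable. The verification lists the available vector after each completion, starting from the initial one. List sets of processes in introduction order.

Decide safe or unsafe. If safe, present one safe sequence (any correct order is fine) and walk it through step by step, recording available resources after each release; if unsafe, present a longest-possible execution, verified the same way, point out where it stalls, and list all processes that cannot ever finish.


SAFE. One safe sequence: T_c, T_g, T_a, T_e, T_b, T_d.
Key observation: the first exact fit in this order is T_c — it needs (1, 1, 0) with (1, 2, 1) free, meeting a requested resource to the last unit.
Walking it through:
  pool = (1, 2, 1)
  T_c: need (1, 1, 0) fits (1, 2, 1); releases (1, 3, 3), pool now (2, 5, 4)
  T_g: need (2, 5, 4) fits (2, 5, 4); releases (2, 1, 2), pool now (4, 6, 6)
  T_a: need (1, 6, 5) fits (4, 6, 6); releases (2, 1, 3), pool now (6, 7, 9)
  T_e: need (6, 7, 4) fits (6, 7, 9); releases (2, 1, 2), pool now (8, 8, 11)
  T_b: need (7, 2, 8) fits (8, 8, 11); releases (3, 0, 0), pool now (11, 8, 11)
  T_d: need (0, 6, 9) fits (11, 8, 11); releases (0, 1, 1), pool now (11, 9, 12)
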